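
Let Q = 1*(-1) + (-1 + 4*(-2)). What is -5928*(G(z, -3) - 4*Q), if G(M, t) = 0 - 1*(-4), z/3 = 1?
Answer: -260832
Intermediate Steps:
z = 3 (z = 3*1 = 3)
G(M, t) = 4 (G(M, t) = 0 + 4 = 4)
Q = -10 (Q = -1 + (-1 - 8) = -1 - 9 = -10)
-5928*(G(z, -3) - 4*Q) = -5928*(4 - 4*(-10)) = -5928*(4 + 40) = -5928*44 = -260832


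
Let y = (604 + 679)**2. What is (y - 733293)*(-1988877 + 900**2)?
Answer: -1076074210092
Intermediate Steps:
y = 1646089 (y = 1283**2 = 1646089)
(y - 733293)*(-1988877 + 900**2) = (1646089 - 733293)*(-1988877 + 900**2) = 912796*(-1988877 + 810000) = 912796*(-1178877) = -1076074210092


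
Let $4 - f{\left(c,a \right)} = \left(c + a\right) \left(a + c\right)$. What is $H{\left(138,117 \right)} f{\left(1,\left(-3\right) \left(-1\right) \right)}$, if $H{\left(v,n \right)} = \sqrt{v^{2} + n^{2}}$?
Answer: $- 36 \sqrt{3637} \approx -2171.1$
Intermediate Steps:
$f{\left(c,a \right)} = 4 - \left(a + c\right)^{2}$ ($f{\left(c,a \right)} = 4 - \left(c + a\right) \left(a + c\right) = 4 - \left(a + c\right) \left(a + c\right) = 4 - \left(a + c\right)^{2}$)
$H{\left(v,n \right)} = \sqrt{n^{2} + v^{2}}$
$H{\left(138,117 \right)} f{\left(1,\left(-3\right) \left(-1\right) \right)} = \sqrt{117^{2} + 138^{2}} \left(4 - \left(\left(-3\right) \left(-1\right) + 1\right)^{2}\right) = \sqrt{13689 + 19044} \left(4 - \left(3 + 1\right)^{2}\right) = \sqrt{32733} \left(4 - 4^{2}\right) = 3 \sqrt{3637} \left(4 - 16\right) = 3 \sqrt{3637} \left(-12\right) = - 36 \sqrt{3637}$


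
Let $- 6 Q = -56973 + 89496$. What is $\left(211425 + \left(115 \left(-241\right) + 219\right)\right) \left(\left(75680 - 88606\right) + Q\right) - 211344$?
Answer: $- \frac{6749329485}{2} \approx -3.3747 \cdot 10^{9}$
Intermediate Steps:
$Q = - \frac{10841}{2}$ ($Q = - \frac{-56973 + 89496}{6} = \left(- \frac{1}{6}\right) 32523 = - \frac{10841}{2} \approx -5420.5$)
$\left(211425 + \left(115 \left(-241\right) + 219\right)\right) \left(\left(75680 - 88606\right) + Q\right) - 211344 = \left(211425 + \left(115 \left(-241\right) + 219\right)\right) \left(\left(75680 - 88606\right) - \frac{10841}{2}\right) - 211344 = \left(211425 + \left(-27715 + 219\right)\right) \left(\left(75680 - 88606\right) - \frac{10841}{2}\right) - 211344 = \left(211425 - 27496\right) \left(-12926 - \frac{10841}{2}\right) - 211344 = 183929 \left(- \frac{36693}{2}\right) - 211344 = - \frac{6748906797}{2} - 211344 = - \frac{6749329485}{2}$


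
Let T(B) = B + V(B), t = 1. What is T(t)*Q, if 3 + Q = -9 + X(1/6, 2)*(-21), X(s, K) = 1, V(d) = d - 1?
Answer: -33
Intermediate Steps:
V(d) = -1 + d
T(B) = -1 + 2*B (T(B) = B + (-1 + B) = -1 + 2*B)
Q = -33 (Q = -3 + (-9 + 1*(-21)) = -3 + (-9 - 21) = -3 - 30 = -33)
T(t)*Q = (-1 + 2*1)*(-33) = (-1 + 2)*(-33) = 1*(-33) = -33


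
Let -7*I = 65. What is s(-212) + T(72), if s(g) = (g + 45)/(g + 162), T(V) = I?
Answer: -2081/350 ≈ -5.9457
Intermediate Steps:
I = -65/7 (I = -⅐*65 = -65/7 ≈ -9.2857)
T(V) = -65/7
s(g) = (45 + g)/(162 + g)
s(-212) + T(72) = (45 - 212)/(162 - 212) - 65/7 = -167/(-50) - 65/7 = -1/50*(-167) - 65/7 = 167/50 - 65/7 = -2081/350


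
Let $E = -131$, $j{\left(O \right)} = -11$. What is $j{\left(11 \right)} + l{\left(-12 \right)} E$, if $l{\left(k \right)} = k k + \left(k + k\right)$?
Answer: $-15731$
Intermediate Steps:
$l{\left(k \right)} = k^{2} + 2 k$
$j{\left(11 \right)} + l{\left(-12 \right)} E = -11 + - 12 \left(2 - 12\right) \left(-131\right) = -11 + \left(-12\right) \left(-10\right) \left(-131\right) = -11 + 120 \left(-131\right) = -11 - 15720 = -15731$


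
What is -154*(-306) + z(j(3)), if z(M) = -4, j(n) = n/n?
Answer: 47120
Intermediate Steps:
j(n) = 1
-154*(-306) + z(j(3)) = -154*(-306) - 4 = 47124 - 4 = 47120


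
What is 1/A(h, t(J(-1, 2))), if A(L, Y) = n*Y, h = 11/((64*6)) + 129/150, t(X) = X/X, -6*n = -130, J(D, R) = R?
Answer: 3/65 ≈ 0.046154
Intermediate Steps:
n = 65/3 (n = -1/6*(-130) = 65/3 ≈ 21.667)
t(X) = 1
h = 8531/9600 (h = 11/384 + 129*(1/150) = 11*(1/384) + 43/50 = 11/384 + 43/50 = 8531/9600 ≈ 0.88865)
A(L, Y) = 65*Y/3
1/A(h, t(J(-1, 2))) = 1/((65/3)*1) = 1/(65/3) = 3/65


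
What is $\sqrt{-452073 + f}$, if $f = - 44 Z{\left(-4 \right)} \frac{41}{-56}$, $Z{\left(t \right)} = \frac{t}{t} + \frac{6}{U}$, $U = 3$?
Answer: $\frac{i \sqrt{88587366}}{14} \approx 672.29 i$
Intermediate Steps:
$Z{\left(t \right)} = 3$ ($Z{\left(t \right)} = \frac{t}{t} + \frac{6}{3} = 1 + 6 \cdot \frac{1}{3} = 1 + 2 = 3$)
$f = \frac{1353}{14}$ ($f = \left(-44\right) 3 \frac{41}{-56} = - 132 \cdot 41 \left(- \frac{1}{56}\right) = \left(-132\right) \left(- \frac{41}{56}\right) = \frac{1353}{14} \approx 96.643$)
$\sqrt{-452073 + f} = \sqrt{-452073 + \frac{1353}{14}} = \sqrt{- \frac{6327669}{14}} = \frac{i \sqrt{88587366}}{14}$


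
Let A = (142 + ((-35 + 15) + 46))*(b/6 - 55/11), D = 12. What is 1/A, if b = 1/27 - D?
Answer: -27/31724 ≈ -0.00085109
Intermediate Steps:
b = -323/27 (b = 1/27 - 1*12 = 1/27 - 12 = -323/27 ≈ -11.963)
A = -31724/27 (A = (142 + ((-35 + 15) + 46))*(-323/27/6 - 55/11) = (142 + (-20 + 46))*(-323/27*⅙ - 55*1/11) = (142 + 26)*(-323/162 - 5) = 168*(-1133/162) = -31724/27 ≈ -1175.0)
1/A = 1/(-31724/27) = -27/31724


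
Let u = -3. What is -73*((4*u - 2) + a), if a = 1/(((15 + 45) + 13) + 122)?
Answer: 199217/195 ≈ 1021.6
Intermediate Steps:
a = 1/195 (a = 1/((60 + 13) + 122) = 1/(73 + 122) = 1/195 ≈ 0.0051282)
-73*((4*u - 2) + a) = -73*((4*(-3) - 2) + 1/195) = -73*((-12 - 2) + 1/195) = -73*(-14 + 1/195) = -73*(-2729/195) = 199217/195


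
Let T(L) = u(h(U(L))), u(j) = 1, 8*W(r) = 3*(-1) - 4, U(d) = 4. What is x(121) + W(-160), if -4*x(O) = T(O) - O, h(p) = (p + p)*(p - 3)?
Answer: 233/8 ≈ 29.125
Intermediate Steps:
h(p) = 2*p*(-3 + p) (h(p) = (2*p)*(-3 + p) = 2*p*(-3 + p))
W(r) = -7/8 (W(r) = (3*(-1) - 4)/8 = (-3 - 4)/8 = (⅛)*(-7) = -7/8)
T(L) = 1
x(O) = -¼ + O/4 (x(O) = -(1 - O)/4 = -¼ + O/4)
x(121) + W(-160) = (-¼ + (¼)*121) - 7/8 = (-¼ + 121/4) - 7/8 = 30 - 7/8 = 233/8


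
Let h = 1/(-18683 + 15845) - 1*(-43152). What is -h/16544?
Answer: -122465375/46951872 ≈ -2.6083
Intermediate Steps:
h = 122465375/2838 (h = 1/(-2838) + 43152 = -1/2838 + 43152 = 122465375/2838 ≈ 43152.)
-h/16544 = -122465375/(2838*16544) = -1*122465375/46951872 = -122465375/46951872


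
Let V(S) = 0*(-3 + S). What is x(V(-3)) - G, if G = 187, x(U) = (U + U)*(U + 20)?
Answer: -187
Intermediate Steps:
V(S) = 0
x(U) = 2*U*(20 + U) (x(U) = (2*U)*(20 + U) = 2*U*(20 + U))
x(V(-3)) - G = 2*0*(20 + 0) - 1*187 = 2*0*20 - 187 = 0 - 187 = -187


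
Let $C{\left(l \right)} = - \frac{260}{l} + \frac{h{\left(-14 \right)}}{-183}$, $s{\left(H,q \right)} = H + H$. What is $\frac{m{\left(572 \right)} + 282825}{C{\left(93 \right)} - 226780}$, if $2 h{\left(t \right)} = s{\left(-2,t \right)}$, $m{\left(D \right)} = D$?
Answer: $- \frac{535903727}{428846246} \approx -1.2496$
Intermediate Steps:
$s{\left(H,q \right)} = 2 H$
$h{\left(t \right)} = -2$ ($h{\left(t \right)} = \frac{2 \left(-2\right)}{2} = \frac{1}{2} \left(-4\right) = -2$)
$C{\left(l \right)} = \frac{2}{183} - \frac{260}{l}$ ($C{\left(l \right)} = - \frac{260}{l} - \frac{2}{-183} = - \frac{260}{l} - - \frac{2}{183} = - \frac{260}{l} + \frac{2}{183} = \frac{2}{183} - \frac{260}{l}$)
$\frac{m{\left(572 \right)} + 282825}{C{\left(93 \right)} - 226780} = \frac{572 + 282825}{\left(\frac{2}{183} - \frac{260}{93}\right) - 226780} = \frac{283397}{\left(\frac{2}{183} - \frac{260}{93}\right) - 226780} = \frac{283397}{- \frac{5266}{1891} - 226780} = \frac{283397}{- \frac{428846246}{1891}} = 283397 \left(- \frac{1891}{428846246}\right) = - \frac{535903727}{428846246}$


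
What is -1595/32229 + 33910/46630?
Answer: 101851054/150283827 ≈ 0.67772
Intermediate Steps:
-1595/32229 + 33910/46630 = -1595*1/32229 + 33910*(1/46630) = -1595/32229 + 3391/4663 = 101851054/150283827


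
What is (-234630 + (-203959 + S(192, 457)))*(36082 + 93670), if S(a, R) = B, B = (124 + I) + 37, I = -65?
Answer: -56895343736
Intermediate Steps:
B = 96 (B = (124 - 65) + 37 = 59 + 37 = 96)
S(a, R) = 96
(-234630 + (-203959 + S(192, 457)))*(36082 + 93670) = (-234630 + (-203959 + 96))*(36082 + 93670) = (-234630 - 203863)*129752 = -438493*129752 = -56895343736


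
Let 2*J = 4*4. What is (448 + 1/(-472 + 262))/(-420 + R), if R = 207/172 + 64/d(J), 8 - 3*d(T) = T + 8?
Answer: -8090794/7996905 ≈ -1.0117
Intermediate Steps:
J = 8 (J = (4*4)/2 = (1/2)*16 = 8)
d(T) = -T/3 (d(T) = 8/3 - (T + 8)/3 = 8/3 - (8 + T)/3 = 8/3 + (-8/3 - T/3) = -T/3)
R = -3921/172 (R = 207/172 + 64/((-1/3*8)) = 207*(1/172) + 64/(-8/3) = 207/172 + 64*(-3/8) = 207/172 - 24 = -3921/172 ≈ -22.797)
(448 + 1/(-472 + 262))/(-420 + R) = (448 + 1/(-472 + 262))/(-420 - 3921/172) = (448 + 1/(-210))/(-76161/172) = (448 - 1/210)*(-172/76161) = (94079/210)*(-172/76161) = -8090794/7996905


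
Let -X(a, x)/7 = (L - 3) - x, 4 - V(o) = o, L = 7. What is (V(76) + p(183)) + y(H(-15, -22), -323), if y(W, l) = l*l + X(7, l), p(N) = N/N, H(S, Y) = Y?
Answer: 101969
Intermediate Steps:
V(o) = 4 - o
p(N) = 1
X(a, x) = -28 + 7*x (X(a, x) = -7*((7 - 3) - x) = -7*(4 - x) = -28 + 7*x)
y(W, l) = -28 + l² + 7*l (y(W, l) = l*l + (-28 + 7*l) = l² + (-28 + 7*l) = -28 + l² + 7*l)
(V(76) + p(183)) + y(H(-15, -22), -323) = ((4 - 1*76) + 1) + (-28 + (-323)² + 7*(-323)) = ((4 - 76) + 1) + (-28 + 104329 - 2261) = (-72 + 1) + 102040 = -71 + 102040 = 101969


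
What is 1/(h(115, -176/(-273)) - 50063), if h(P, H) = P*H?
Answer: -273/13646959 ≈ -2.0004e-5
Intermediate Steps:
h(P, H) = H*P
1/(h(115, -176/(-273)) - 50063) = 1/(-176/(-273)*115 - 50063) = 1/(-176*(-1/273)*115 - 50063) = 1/((176/273)*115 - 50063) = 1/(20240/273 - 50063) = 1/(-13646959/273) = -273/13646959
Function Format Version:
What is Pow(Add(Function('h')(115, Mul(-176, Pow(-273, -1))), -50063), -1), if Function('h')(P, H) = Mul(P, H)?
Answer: Rational(-273, 13646959) ≈ -2.0004e-5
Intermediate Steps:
Function('h')(P, H) = Mul(H, P)
Pow(Add(Function('h')(115, Mul(-176, Pow(-273, -1))), -50063), -1) = Pow(Add(Mul(Mul(-176, Pow(-273, -1)), 115), -50063), -1) = Pow(Add(Mul(Mul(-176, Rational(-1, 273)), 115), -50063), -1) = Pow(Add(Mul(Rational(176, 273), 115), -50063), -1) = Pow(Add(Rational(20240, 273), -50063), -1) = Pow(Rational(-13646959, 273), -1) = Rational(-273, 13646959)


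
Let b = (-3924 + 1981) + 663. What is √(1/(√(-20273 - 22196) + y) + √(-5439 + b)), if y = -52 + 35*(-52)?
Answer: √((-1 + √285349211 + 1872*I*√6719)/(1872 - I*√42469)) ≈ 6.4019 + 6.402*I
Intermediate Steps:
b = -1280 (b = -1943 + 663 = -1280)
y = -1872 (y = -52 - 1820 = -1872)
√(1/(√(-20273 - 22196) + y) + √(-5439 + b)) = √(1/(√(-20273 - 22196) - 1872) + √(-5439 - 1280)) = √(1/(√(-42469) - 1872) + √(-6719)) = √(1/(I*√42469 - 1872) + I*√6719) = √(1/(-1872 + I*√42469) + I*√6719)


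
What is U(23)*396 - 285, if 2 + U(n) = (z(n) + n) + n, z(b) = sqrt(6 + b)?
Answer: 17139 + 396*sqrt(29) ≈ 19272.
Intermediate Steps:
U(n) = -2 + sqrt(6 + n) + 2*n (U(n) = -2 + ((sqrt(6 + n) + n) + n) = -2 + ((n + sqrt(6 + n)) + n) = -2 + (sqrt(6 + n) + 2*n) = -2 + sqrt(6 + n) + 2*n)
U(23)*396 - 285 = (-2 + sqrt(6 + 23) + 2*23)*396 - 285 = (-2 + sqrt(29) + 46)*396 - 285 = (44 + sqrt(29))*396 - 285 = (17424 + 396*sqrt(29)) - 285 = 17139 + 396*sqrt(29)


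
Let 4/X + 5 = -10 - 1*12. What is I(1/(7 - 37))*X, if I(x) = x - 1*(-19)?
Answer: -1138/405 ≈ -2.8099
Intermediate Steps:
I(x) = 19 + x (I(x) = x + 19 = 19 + x)
X = -4/27 (X = 4/(-5 + (-10 - 1*12)) = 4/(-5 + (-10 - 12)) = 4/(-5 - 22) = 4/(-27) = 4*(-1/27) = -4/27 ≈ -0.14815)
I(1/(7 - 37))*X = (19 + 1/(7 - 37))*(-4/27) = (19 + 1/(-30))*(-4/27) = (19 - 1/30)*(-4/27) = (569/30)*(-4/27) = -1138/405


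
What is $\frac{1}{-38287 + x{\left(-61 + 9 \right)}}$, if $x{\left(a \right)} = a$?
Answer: $- \frac{1}{38339} \approx -2.6083 \cdot 10^{-5}$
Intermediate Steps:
$\frac{1}{-38287 + x{\left(-61 + 9 \right)}} = \frac{1}{-38287 + \left(-61 + 9\right)} = \frac{1}{-38287 - 52} = \frac{1}{-38339} = - \frac{1}{38339}$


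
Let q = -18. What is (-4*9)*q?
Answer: 648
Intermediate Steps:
(-4*9)*q = -4*9*(-18) = -36*(-18) = 648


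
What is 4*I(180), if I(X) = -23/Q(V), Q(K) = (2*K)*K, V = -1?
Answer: -46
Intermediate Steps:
Q(K) = 2*K²
I(X) = -23/2 (I(X) = -23/(2*(-1)²) = -23/(2*1) = -23/2)
4*I(180) = 4*(-23/2) = -46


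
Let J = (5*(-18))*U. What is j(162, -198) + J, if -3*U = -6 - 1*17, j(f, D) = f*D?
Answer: -32766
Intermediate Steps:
j(f, D) = D*f
U = 23/3 (U = -(-6 - 1*17)/3 = -(-6 - 17)/3 = -⅓*(-23) = 23/3 ≈ 7.6667)
J = -690 (J = (5*(-18))*(23/3) = -90*23/3 = -690)
j(162, -198) + J = -198*162 - 690 = -32076 - 690 = -32766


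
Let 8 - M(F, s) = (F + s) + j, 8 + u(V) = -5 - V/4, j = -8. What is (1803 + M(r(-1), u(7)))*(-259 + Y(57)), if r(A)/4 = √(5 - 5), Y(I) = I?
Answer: -740835/2 ≈ -3.7042e+5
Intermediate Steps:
u(V) = -13 - V/4 (u(V) = -8 + (-5 - V/4) = -13 - V/4)
r(A) = 0 (r(A) = 4*√(5 - 5) = 4*√0 = 4*0 = 0)
M(F, s) = 16 - F - s (M(F, s) = 8 - ((F + s) - 8) = 8 - (-8 + F + s) = 8 + (8 - F - s) = 16 - F - s)
(1803 + M(r(-1), u(7)))*(-259 + Y(57)) = (1803 + (16 - 1*0 - (-13 - ¼*7)))*(-259 + 57) = (1803 + (16 + 0 - (-13 - 7/4)))*(-202) = (1803 + (16 + 0 - 1*(-59/4)))*(-202) = (1803 + (16 + 0 + 59/4))*(-202) = (1803 + 123/4)*(-202) = (7335/4)*(-202) = -740835/2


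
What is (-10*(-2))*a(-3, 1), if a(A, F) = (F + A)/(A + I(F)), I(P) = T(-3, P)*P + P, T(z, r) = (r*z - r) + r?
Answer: 8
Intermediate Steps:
T(z, r) = r*z (T(z, r) = (-r + r*z) + r = r*z)
I(P) = P - 3*P² (I(P) = (P*(-3))*P + P = (-3*P)*P + P = -3*P² + P = P - 3*P²)
a(A, F) = (A + F)/(A + F*(1 - 3*F)) (a(A, F) = (F + A)/(A + F*(1 - 3*F)) = (A + F)/(A + F*(1 - 3*F)))
(-10*(-2))*a(-3, 1) = (-10*(-2))*((-3 + 1)/(-3 + 1*(1 - 3*1))) = 20*(-2/(-3 + 1*(1 - 3))) = 20*(-2/(-3 + 1*(-2))) = 20*(-2/(-3 - 2)) = 20*(-2/(-5)) = 20*(-⅕*(-2)) = 20*(⅖) = 8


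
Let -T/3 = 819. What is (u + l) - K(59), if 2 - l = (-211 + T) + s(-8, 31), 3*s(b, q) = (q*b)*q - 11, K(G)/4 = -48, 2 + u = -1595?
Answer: 11494/3 ≈ 3831.3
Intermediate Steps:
T = -2457 (T = -3*819 = -2457)
u = -1597 (u = -2 - 1595 = -1597)
K(G) = -192 (K(G) = 4*(-48) = -192)
s(b, q) = -11/3 + b*q²/3 (s(b, q) = ((q*b)*q - 11)/3 = ((b*q)*q - 11)/3 = (b*q² - 11)/3 = (-11 + b*q²)/3 = -11/3 + b*q²/3)
l = 15709/3 (l = 2 - ((-211 - 2457) + (-11/3 + (⅓)*(-8)*31²)) = 2 - (-2668 + (-11/3 + (⅓)*(-8)*961)) = 2 - (-2668 + (-11/3 - 7688/3)) = 2 - (-2668 - 7699/3) = 2 - 1*(-15703/3) = 2 + 15703/3 = 15709/3 ≈ 5236.3)
(u + l) - K(59) = (-1597 + 15709/3) - 1*(-192) = 10918/3 + 192 = 11494/3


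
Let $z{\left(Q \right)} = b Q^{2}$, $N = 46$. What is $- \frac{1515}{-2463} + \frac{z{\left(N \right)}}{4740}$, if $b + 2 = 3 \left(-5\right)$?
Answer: $- \frac{6784828}{972885} \approx -6.9739$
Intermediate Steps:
$b = -17$ ($b = -2 + 3 \left(-5\right) = -2 - 15 = -17$)
$z{\left(Q \right)} = - 17 Q^{2}$
$- \frac{1515}{-2463} + \frac{z{\left(N \right)}}{4740} = - \frac{1515}{-2463} + \frac{\left(-17\right) 46^{2}}{4740} = \left(-1515\right) \left(- \frac{1}{2463}\right) + \left(-17\right) 2116 \cdot \frac{1}{4740} = \frac{505}{821} - \frac{8993}{1185} = - \frac{6784828}{972885}$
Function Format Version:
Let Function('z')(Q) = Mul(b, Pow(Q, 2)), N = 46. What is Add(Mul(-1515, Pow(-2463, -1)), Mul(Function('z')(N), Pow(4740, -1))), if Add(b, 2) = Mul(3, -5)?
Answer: Rational(-6784828, 972885) ≈ -6.9739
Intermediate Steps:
b = -17 (b = Add(-2, Mul(3, -5)) = Add(-2, -15) = -17)
Function('z')(Q) = Mul(-17, Pow(Q, 2))
Add(Mul(-1515, Pow(-2463, -1)), Mul(Function('z')(N), Pow(4740, -1))) = Add(Mul(-1515, Pow(-2463, -1)), Mul(Mul(-17, Pow(46, 2)), Pow(4740, -1))) = Add(Mul(-1515, Rational(-1, 2463)), Mul(Mul(-17, 2116), Rational(1, 4740))) = Add(Rational(505, 821), Mul(-35972, Rational(1, 4740))) = Add(Rational(505, 821), Rational(-8993, 1185)) = Rational(-6784828, 972885)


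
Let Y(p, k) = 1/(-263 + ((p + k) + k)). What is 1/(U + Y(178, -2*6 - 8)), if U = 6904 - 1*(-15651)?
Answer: 125/2819374 ≈ 4.4336e-5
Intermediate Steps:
U = 22555 (U = 6904 + 15651 = 22555)
Y(p, k) = 1/(-263 + p + 2*k) (Y(p, k) = 1/(-263 + ((k + p) + k)) = 1/(-263 + (p + 2*k)) = 1/(-263 + p + 2*k))
1/(U + Y(178, -2*6 - 8)) = 1/(22555 + 1/(-263 + 178 + 2*(-2*6 - 8))) = 1/(22555 + 1/(-263 + 178 + 2*(-12 - 8))) = 1/(22555 + 1/(-263 + 178 + 2*(-20))) = 1/(22555 + 1/(-263 + 178 - 40)) = 1/(22555 + 1/(-125)) = 1/(22555 - 1/125) = 1/(2819374/125) = 125/2819374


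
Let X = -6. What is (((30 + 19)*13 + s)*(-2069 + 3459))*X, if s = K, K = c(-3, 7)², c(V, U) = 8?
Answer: -5846340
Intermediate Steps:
K = 64 (K = 8² = 64)
s = 64
(((30 + 19)*13 + s)*(-2069 + 3459))*X = (((30 + 19)*13 + 64)*(-2069 + 3459))*(-6) = ((49*13 + 64)*1390)*(-6) = ((637 + 64)*1390)*(-6) = (701*1390)*(-6) = 974390*(-6) = -5846340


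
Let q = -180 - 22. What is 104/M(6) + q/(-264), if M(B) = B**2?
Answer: 1447/396 ≈ 3.6540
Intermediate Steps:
q = -202
104/M(6) + q/(-264) = 104/(6**2) - 202/(-264) = 104/36 - 202*(-1/264) = 104*(1/36) + 101/132 = 26/9 + 101/132 = 1447/396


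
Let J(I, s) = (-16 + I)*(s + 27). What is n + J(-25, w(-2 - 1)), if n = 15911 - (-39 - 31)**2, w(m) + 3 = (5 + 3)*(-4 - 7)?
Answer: 13635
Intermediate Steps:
w(m) = -91 (w(m) = -3 + (5 + 3)*(-4 - 7) = -3 + 8*(-11) = -3 - 88 = -91)
J(I, s) = (-16 + I)*(27 + s)
n = 11011 (n = 15911 - 1*(-70)**2 = 15911 - 1*4900 = 15911 - 4900 = 11011)
n + J(-25, w(-2 - 1)) = 11011 + (-432 - 16*(-91) + 27*(-25) - 25*(-91)) = 11011 + (-432 + 1456 - 675 + 2275) = 11011 + 2624 = 13635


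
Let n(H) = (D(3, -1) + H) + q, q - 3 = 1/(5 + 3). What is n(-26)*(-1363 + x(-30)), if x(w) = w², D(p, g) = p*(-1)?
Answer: 95841/8 ≈ 11980.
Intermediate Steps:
D(p, g) = -p
q = 25/8 (q = 3 + 1/(5 + 3) = 3 + 1/8 = 3 + ⅛ = 25/8 ≈ 3.1250)
n(H) = ⅛ + H (n(H) = (-1*3 + H) + 25/8 = (-3 + H) + 25/8 = ⅛ + H)
n(-26)*(-1363 + x(-30)) = (⅛ - 26)*(-1363 + (-30)²) = -207*(-1363 + 900)/8 = -207/8*(-463) = 95841/8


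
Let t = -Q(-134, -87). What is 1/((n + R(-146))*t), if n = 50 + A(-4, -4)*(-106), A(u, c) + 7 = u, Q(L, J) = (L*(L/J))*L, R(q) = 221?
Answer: -29/1152523816 ≈ -2.5162e-8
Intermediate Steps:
Q(L, J) = L³/J (Q(L, J) = (L²/J)*L = L³/J)
A(u, c) = -7 + u
t = -2406104/87 (t = -(-134)³/(-87) = -(-1)*(-2406104)/87 = -1*2406104/87 = -2406104/87 ≈ -27656.)
n = 1216 (n = 50 + (-7 - 4)*(-106) = 50 - 11*(-106) = 50 + 1166 = 1216)
1/((n + R(-146))*t) = 1/((1216 + 221)*(-2406104/87)) = -87/2406104/1437 = (1/1437)*(-87/2406104) = -29/1152523816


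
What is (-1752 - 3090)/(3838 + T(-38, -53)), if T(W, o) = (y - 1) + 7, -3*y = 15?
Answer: -4842/3839 ≈ -1.2613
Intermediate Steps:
y = -5 (y = -⅓*15 = -5)
T(W, o) = 1 (T(W, o) = (-5 - 1) + 7 = -6 + 7 = 1)
(-1752 - 3090)/(3838 + T(-38, -53)) = (-1752 - 3090)/(3838 + 1) = -4842/3839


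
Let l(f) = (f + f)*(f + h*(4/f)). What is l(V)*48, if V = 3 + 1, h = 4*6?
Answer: 10752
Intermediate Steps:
h = 24
V = 4
l(f) = 2*f*(f + 96/f) (l(f) = (f + f)*(f + 24*(4/f)) = (2*f)*(f + 96/f) = 2*f*(f + 96/f))
l(V)*48 = (192 + 2*4²)*48 = (192 + 2*16)*48 = (192 + 32)*48 = 224*48 = 10752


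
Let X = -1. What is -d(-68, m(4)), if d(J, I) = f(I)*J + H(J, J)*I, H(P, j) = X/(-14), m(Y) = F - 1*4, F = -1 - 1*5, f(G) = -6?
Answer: -2851/7 ≈ -407.29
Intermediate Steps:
F = -6 (F = -1 - 5 = -6)
m(Y) = -10 (m(Y) = -6 - 1*4 = -6 - 4 = -10)
H(P, j) = 1/14 (H(P, j) = -1/(-14) = -1*(-1/14) = 1/14)
d(J, I) = -6*J + I/14
-d(-68, m(4)) = -(-6*(-68) + (1/14)*(-10)) = -(408 - 5/7) = -1*2851/7 = -2851/7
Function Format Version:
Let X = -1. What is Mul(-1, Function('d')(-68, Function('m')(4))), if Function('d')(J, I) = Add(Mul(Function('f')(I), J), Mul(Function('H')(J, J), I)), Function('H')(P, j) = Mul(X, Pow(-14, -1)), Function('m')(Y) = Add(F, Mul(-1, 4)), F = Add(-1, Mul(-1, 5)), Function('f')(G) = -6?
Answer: Rational(-2851, 7) ≈ -407.29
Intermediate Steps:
F = -6 (F = Add(-1, -5) = -6)
Function('m')(Y) = -10 (Function('m')(Y) = Add(-6, Mul(-1, 4)) = Add(-6, -4) = -10)
Function('H')(P, j) = Rational(1, 14) (Function('H')(P, j) = Mul(-1, Pow(-14, -1)) = Mul(-1, Rational(-1, 14)) = Rational(1, 14))
Function('d')(J, I) = Add(Mul(-6, J), Mul(Rational(1, 14), I))
Mul(-1, Function('d')(-68, Function('m')(4))) = Mul(-1, Add(Mul(-6, -68), Mul(Rational(1, 14), -10))) = Mul(-1, Add(408, Rational(-5, 7))) = Mul(-1, Rational(2851, 7)) = Rational(-2851, 7)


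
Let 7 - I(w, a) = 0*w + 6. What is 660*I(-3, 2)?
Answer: 660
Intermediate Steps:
I(w, a) = 1 (I(w, a) = 7 - (0*w + 6) = 7 - (0 + 6) = 7 - 1*6 = 7 - 6 = 1)
660*I(-3, 2) = 660*1 = 660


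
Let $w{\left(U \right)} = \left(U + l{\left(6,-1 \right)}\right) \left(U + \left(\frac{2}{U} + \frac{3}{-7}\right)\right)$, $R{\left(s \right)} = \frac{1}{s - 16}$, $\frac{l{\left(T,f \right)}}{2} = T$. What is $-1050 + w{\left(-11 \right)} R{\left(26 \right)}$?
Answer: $- \frac{404697}{385} \approx -1051.2$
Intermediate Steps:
$l{\left(T,f \right)} = 2 T$
$R{\left(s \right)} = \frac{1}{-16 + s}$
$w{\left(U \right)} = \left(12 + U\right) \left(- \frac{3}{7} + U + \frac{2}{U}\right)$ ($w{\left(U \right)} = \left(U + 2 \cdot 6\right) \left(U + \left(\frac{2}{U} + \frac{3}{-7}\right)\right) = \left(U + 12\right) \left(U + \left(\frac{2}{U} + 3 \left(- \frac{1}{7}\right)\right)\right) = \left(12 + U\right) \left(U - \left(\frac{3}{7} - \frac{2}{U}\right)\right) = \left(12 + U\right) \left(- \frac{3}{7} + U + \frac{2}{U}\right)$)
$-1050 + w{\left(-11 \right)} R{\left(26 \right)} = -1050 + \frac{- \frac{22}{7} + \left(-11\right)^{2} + \frac{24}{-11} + \frac{81}{7} \left(-11\right)}{-16 + 26} = -1050 + \frac{- \frac{22}{7} + 121 + 24 \left(- \frac{1}{11}\right) - \frac{891}{7}}{10} = -1050 + \left(- \frac{22}{7} + 121 - \frac{24}{11} - \frac{891}{7}\right) \frac{1}{10} = -1050 - \frac{447}{385} = - \frac{404697}{385}$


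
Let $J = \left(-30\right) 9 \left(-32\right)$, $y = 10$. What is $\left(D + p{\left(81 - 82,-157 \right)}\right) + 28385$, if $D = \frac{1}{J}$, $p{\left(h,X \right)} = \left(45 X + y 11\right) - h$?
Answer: $\frac{185163841}{8640} \approx 21431.0$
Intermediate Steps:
$J = 8640$ ($J = \left(-270\right) \left(-32\right) = 8640$)
$p{\left(h,X \right)} = 110 - h + 45 X$ ($p{\left(h,X \right)} = \left(45 X + 10 \cdot 11\right) - h = \left(45 X + 110\right) - h = \left(110 + 45 X\right) - h = 110 - h + 45 X$)
$D = \frac{1}{8640} \approx 0.00011574$
$\left(D + p{\left(81 - 82,-157 \right)}\right) + 28385 = \left(\frac{1}{8640} + \left(110 - \left(81 - 82\right) + 45 \left(-157\right)\right)\right) + 28385 = \left(\frac{1}{8640} - 6954\right) + 28385 = - \frac{60082559}{8640} + 28385 = \frac{185163841}{8640}$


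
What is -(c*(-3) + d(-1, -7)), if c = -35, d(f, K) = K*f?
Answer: -112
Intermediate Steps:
-(c*(-3) + d(-1, -7)) = -(-35*(-3) - 7*(-1)) = -(105 + 7) = -1*112 = -112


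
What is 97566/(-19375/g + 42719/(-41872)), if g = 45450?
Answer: -3713522748768/55056971 ≈ -67449.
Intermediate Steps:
97566/(-19375/g + 42719/(-41872)) = 97566/(-19375/45450 + 42719/(-41872)) = 97566/(-19375*1/45450 + 42719*(-1/41872)) = 97566/(-775/1818 - 42719/41872) = 97566/(-55056971/38061648) = 97566*(-38061648/55056971) = -3713522748768/55056971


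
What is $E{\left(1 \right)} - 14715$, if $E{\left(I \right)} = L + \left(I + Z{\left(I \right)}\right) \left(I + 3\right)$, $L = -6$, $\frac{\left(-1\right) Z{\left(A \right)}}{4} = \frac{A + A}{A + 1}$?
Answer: $-14733$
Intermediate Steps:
$Z{\left(A \right)} = - \frac{8 A}{1 + A}$ ($Z{\left(A \right)} = - 4 \frac{A + A}{A + 1} = - 4 \frac{2 A}{1 + A} = - \frac{8 A}{1 + A}$)
$E{\left(I \right)} = -6 + \left(3 + I\right) \left(I - \frac{8 I}{1 + I}\right)$ ($E{\left(I \right)} = -6 + \left(I - \frac{8 I}{1 + I}\right) \left(I + 3\right) = -6 + \left(I - \frac{8 I}{1 + I}\right) \left(3 + I\right) = -6 + \left(3 + I\right) \left(I - \frac{8 I}{1 + I}\right)$)
$E{\left(1 \right)} - 14715 = \frac{-6 + 1^{3} - 27 - 4 \cdot 1^{2}}{1 + 1} - 14715 = \frac{-6 + 1 - 27 - 4}{2} - 14715 = \frac{1}{2} \left(-36\right) - 14715 = -18 - 14715 = -14733$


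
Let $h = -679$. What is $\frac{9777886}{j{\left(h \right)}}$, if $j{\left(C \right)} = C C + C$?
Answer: $\frac{4888943}{230181} \approx 21.24$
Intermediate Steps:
$j{\left(C \right)} = C + C^{2}$ ($j{\left(C \right)} = C^{2} + C = C + C^{2}$)
$\frac{9777886}{j{\left(h \right)}} = \frac{9777886}{\left(-679\right) \left(1 - 679\right)} = \frac{9777886}{\left(-679\right) \left(-678\right)} = \frac{9777886}{460362} = 9777886 \cdot \frac{1}{460362} = \frac{4888943}{230181}$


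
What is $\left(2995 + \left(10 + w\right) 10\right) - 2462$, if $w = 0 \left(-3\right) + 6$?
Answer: $693$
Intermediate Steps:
$w = 6$ ($w = 0 + 6 = 6$)
$\left(2995 + \left(10 + w\right) 10\right) - 2462 = \left(2995 + \left(10 + 6\right) 10\right) - 2462 = \left(2995 + 16 \cdot 10\right) - 2462 = \left(2995 + 160\right) - 2462 = 3155 - 2462 = 693$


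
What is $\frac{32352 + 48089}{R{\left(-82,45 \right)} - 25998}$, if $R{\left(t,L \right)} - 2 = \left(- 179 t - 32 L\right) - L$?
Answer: $- \frac{80441}{12803} \approx -6.283$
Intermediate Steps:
$R{\left(t,L \right)} = 2 - 179 t - 33 L$ ($R{\left(t,L \right)} = 2 - \left(33 L + 179 t\right) = 2 - 179 t - 33 L$)
$\frac{32352 + 48089}{R{\left(-82,45 \right)} - 25998} = \frac{32352 + 48089}{\left(2 - -14678 - 1485\right) - 25998} = \frac{80441}{\left(2 + 14678 - 1485\right) - 25998} = \frac{80441}{13195 - 25998} = \frac{80441}{-12803} = 80441 \left(- \frac{1}{12803}\right) = - \frac{80441}{12803}$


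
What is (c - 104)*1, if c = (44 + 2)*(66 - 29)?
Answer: 1598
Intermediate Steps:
c = 1702 (c = 46*37 = 1702)
(c - 104)*1 = (1702 - 104)*1 = 1598*1 = 1598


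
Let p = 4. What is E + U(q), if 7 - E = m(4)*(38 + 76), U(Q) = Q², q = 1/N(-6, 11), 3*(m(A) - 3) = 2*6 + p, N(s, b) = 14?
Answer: -184827/196 ≈ -943.00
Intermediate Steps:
m(A) = 25/3 (m(A) = 3 + (2*6 + 4)/3 = 3 + (12 + 4)/3 = 3 + (⅓)*16 = 3 + 16/3 = 25/3)
q = 1/14 ≈ 0.071429
E = -943 (E = 7 - 25*(38 + 76)/3 = 7 - 25*114/3 = 7 - 1*950 = 7 - 950 = -943)
E + U(q) = -943 + (1/14)² = -943 + 1/196 = -184827/196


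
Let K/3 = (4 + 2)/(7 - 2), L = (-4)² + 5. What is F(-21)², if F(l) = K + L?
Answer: 15129/25 ≈ 605.16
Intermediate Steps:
L = 21 (L = 16 + 5 = 21)
K = 18/5 (K = 3*((4 + 2)/(7 - 2)) = 3*(6/5) = 18/5 ≈ 3.6000)
F(l) = 123/5 (F(l) = 18/5 + 21 = 123/5)
F(-21)² = (123/5)² = 15129/25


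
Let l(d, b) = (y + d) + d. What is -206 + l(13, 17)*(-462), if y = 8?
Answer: -15914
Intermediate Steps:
l(d, b) = 8 + 2*d (l(d, b) = (8 + d) + d = 8 + 2*d)
-206 + l(13, 17)*(-462) = -206 + (8 + 2*13)*(-462) = -206 + (8 + 26)*(-462) = -206 + 34*(-462) = -206 - 15708 = -15914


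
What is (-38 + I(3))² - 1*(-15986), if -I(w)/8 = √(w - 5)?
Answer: 17302 + 608*I*√2 ≈ 17302.0 + 859.84*I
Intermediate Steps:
I(w) = -8*√(-5 + w) (I(w) = -8*√(w - 5) = -8*√(-5 + w))
(-38 + I(3))² - 1*(-15986) = (-38 - 8*√(-5 + 3))² - 1*(-15986) = (-38 - 8*I*√2)² + 15986 = 15986 + (-38 - 8*I*√2)²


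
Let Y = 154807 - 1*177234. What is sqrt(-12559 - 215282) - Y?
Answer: 22427 + I*sqrt(227841) ≈ 22427.0 + 477.33*I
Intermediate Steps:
Y = -22427 (Y = 154807 - 177234 = -22427)
sqrt(-12559 - 215282) - Y = sqrt(-12559 - 215282) - 1*(-22427) = sqrt(-227841) + 22427 = I*sqrt(227841) + 22427 = 22427 + I*sqrt(227841)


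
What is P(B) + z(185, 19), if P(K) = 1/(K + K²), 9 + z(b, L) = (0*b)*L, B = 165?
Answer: -246509/27390 ≈ -9.0000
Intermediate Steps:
z(b, L) = -9 (z(b, L) = -9 + (0*b)*L = -9 + 0*L = -9 + 0 = -9)
P(B) + z(185, 19) = 1/(165*(1 + 165)) - 9 = (1/165)/166 - 9 = (1/165)*(1/166) - 9 = 1/27390 - 9 = -246509/27390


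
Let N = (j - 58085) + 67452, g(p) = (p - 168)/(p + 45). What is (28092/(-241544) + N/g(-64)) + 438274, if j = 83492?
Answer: 3123280525909/7004776 ≈ 4.4588e+5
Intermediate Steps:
g(p) = (-168 + p)/(45 + p)
N = 92859 (N = (83492 - 58085) + 67452 = 25407 + 67452 = 92859)
(28092/(-241544) + N/g(-64)) + 438274 = (28092/(-241544) + 92859/(((-168 - 64)/(45 - 64)))) + 438274 = (28092*(-1/241544) + 92859/((-232/(-19)))) + 438274 = (-7023/60386 + 92859/((-1/19*(-232)))) + 438274 = (-7023/60386 + 92859/(232/19)) + 438274 = (-7023/60386 + 92859*(19/232)) + 438274 = (-7023/60386 + 1764321/232) + 438274 = 53269329285/7004776 + 438274 = 3123280525909/7004776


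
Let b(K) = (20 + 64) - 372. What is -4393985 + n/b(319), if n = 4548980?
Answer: -317504165/72 ≈ -4.4098e+6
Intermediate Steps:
b(K) = -288 (b(K) = 84 - 372 = -288)
-4393985 + n/b(319) = -4393985 + 4548980/(-288) = -4393985 + 4548980*(-1/288) = -4393985 - 1137245/72 = -317504165/72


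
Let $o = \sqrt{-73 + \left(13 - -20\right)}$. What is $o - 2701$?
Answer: $-2701 + 2 i \sqrt{10} \approx -2701.0 + 6.3246 i$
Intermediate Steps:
$o = 2 i \sqrt{10}$ ($o = \sqrt{-73 + \left(13 + 20\right)} = \sqrt{-73 + 33} = \sqrt{-40} = 2 i \sqrt{10} \approx 6.3246 i$)
$o - 2701 = 2 i \sqrt{10} - 2701 = -2701 + 2 i \sqrt{10}$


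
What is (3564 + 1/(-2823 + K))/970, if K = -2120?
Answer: 17616851/4794710 ≈ 3.6742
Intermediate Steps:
(3564 + 1/(-2823 + K))/970 = (3564 + 1/(-2823 - 2120))/970 = (3564 + 1/(-4943))*(1/970) = (3564 - 1/4943)*(1/970) = (17616851/4943)*(1/970) = 17616851/4794710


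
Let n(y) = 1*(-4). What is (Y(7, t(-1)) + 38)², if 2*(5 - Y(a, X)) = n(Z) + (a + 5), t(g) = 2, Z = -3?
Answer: 1521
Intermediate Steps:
n(y) = -4
Y(a, X) = 9/2 - a/2 (Y(a, X) = 5 - (-4 + (a + 5))/2 = 5 - (-4 + (5 + a))/2 = 5 - (1 + a)/2 = 5 + (-½ - a/2) = 9/2 - a/2)
(Y(7, t(-1)) + 38)² = ((9/2 - ½*7) + 38)² = ((9/2 - 7/2) + 38)² = (1 + 38)² = 39² = 1521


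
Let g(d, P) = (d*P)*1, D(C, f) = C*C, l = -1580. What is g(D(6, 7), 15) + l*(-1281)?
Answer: 2024520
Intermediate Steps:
D(C, f) = C²
g(d, P) = P*d (g(d, P) = (P*d)*1 = P*d)
g(D(6, 7), 15) + l*(-1281) = 15*6² - 1580*(-1281) = 15*36 + 2023980 = 540 + 2023980 = 2024520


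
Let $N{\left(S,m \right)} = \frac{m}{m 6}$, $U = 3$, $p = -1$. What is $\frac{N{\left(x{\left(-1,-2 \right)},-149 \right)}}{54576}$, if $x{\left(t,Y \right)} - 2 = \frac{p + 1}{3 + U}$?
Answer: $\frac{1}{327456} \approx 3.0538 \cdot 10^{-6}$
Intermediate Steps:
$x{\left(t,Y \right)} = 2$ ($x{\left(t,Y \right)} = 2 + \frac{-1 + 1}{3 + 3} = 2 + \frac{0}{6} = 2 + 0 \cdot \frac{1}{6} = 2 + 0 = 2$)
$N{\left(S,m \right)} = \frac{1}{6}$ ($N{\left(S,m \right)} = \frac{m}{6 m} = m \frac{1}{6 m} = \frac{1}{6}$)
$\frac{N{\left(x{\left(-1,-2 \right)},-149 \right)}}{54576} = \frac{1}{6 \cdot 54576} = \frac{1}{6} \cdot \frac{1}{54576} = \frac{1}{327456}$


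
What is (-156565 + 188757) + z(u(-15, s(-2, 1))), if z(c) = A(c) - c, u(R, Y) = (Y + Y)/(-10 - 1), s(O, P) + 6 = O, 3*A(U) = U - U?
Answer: 354096/11 ≈ 32191.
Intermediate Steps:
A(U) = 0 (A(U) = (U - U)/3 = (⅓)*0 = 0)
s(O, P) = -6 + O
u(R, Y) = -2*Y/11 (u(R, Y) = (2*Y)/(-11) = (2*Y)*(-1/11) = -2*Y/11)
z(c) = -c (z(c) = 0 - c = -c)
(-156565 + 188757) + z(u(-15, s(-2, 1))) = (-156565 + 188757) - (-2)*(-6 - 2)/11 = 32192 - (-2)*(-8)/11 = 32192 - 1*16/11 = 32192 - 16/11 = 354096/11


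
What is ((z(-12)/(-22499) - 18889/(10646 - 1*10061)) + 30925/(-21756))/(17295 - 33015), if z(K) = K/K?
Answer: 247512522809/115421327935200 ≈ 0.0021444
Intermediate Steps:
z(K) = 1
((z(-12)/(-22499) - 18889/(10646 - 1*10061)) + 30925/(-21756))/(17295 - 33015) = ((1/(-22499) - 18889/(10646 - 1*10061)) + 30925/(-21756))/(17295 - 33015) = ((1*(-1/22499) - 18889/(10646 - 10061)) + 30925*(-1/21756))/(-15720) = ((-1/22499 - 18889/585) - 30925/21756)*(-1/15720) = ((-1/22499 - 18889*1/585) - 30925/21756)*(-1/15720) = ((-1/22499 - 1453/45) - 30925/21756)*(-1/15720) = (-32691092/1012455 - 30925/21756)*(-1/15720) = -247512522809/7342323660*(-1/15720) = 247512522809/115421327935200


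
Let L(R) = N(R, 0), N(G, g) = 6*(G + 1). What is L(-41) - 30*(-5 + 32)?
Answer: -1050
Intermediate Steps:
N(G, g) = 6 + 6*G (N(G, g) = 6*(1 + G) = 6 + 6*G)
L(R) = 6 + 6*R
L(-41) - 30*(-5 + 32) = (6 + 6*(-41)) - 30*(-5 + 32) = (6 - 246) - 30*27 = -240 - 810 = -1050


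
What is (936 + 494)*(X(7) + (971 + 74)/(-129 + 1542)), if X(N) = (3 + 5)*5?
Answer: 82317950/1413 ≈ 58258.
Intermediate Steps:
X(N) = 40 (X(N) = 8*5 = 40)
(936 + 494)*(X(7) + (971 + 74)/(-129 + 1542)) = (936 + 494)*(40 + (971 + 74)/(-129 + 1542)) = 1430*(40 + 1045/1413) = 1430*(57565/1413) = 82317950/1413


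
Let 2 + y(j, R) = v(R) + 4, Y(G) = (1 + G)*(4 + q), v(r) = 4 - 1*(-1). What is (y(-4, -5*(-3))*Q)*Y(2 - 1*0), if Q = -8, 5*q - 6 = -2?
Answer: -4032/5 ≈ -806.40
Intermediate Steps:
q = ⅘ (q = 6/5 + (⅕)*(-2) = 6/5 - ⅖ = ⅘ ≈ 0.80000)
v(r) = 5 (v(r) = 4 + 1 = 5)
Y(G) = 24/5 + 24*G/5 (Y(G) = (1 + G)*(4 + ⅘) = (1 + G)*(24/5) = 24/5 + 24*G/5)
y(j, R) = 7 (y(j, R) = -2 + (5 + 4) = -2 + 9 = 7)
(y(-4, -5*(-3))*Q)*Y(2 - 1*0) = (7*(-8))*(24/5 + 24*(2 - 1*0)/5) = -56*(24/5 + 24*(2 + 0)/5) = -56*(24/5 + (24/5)*2) = -56*(24/5 + 48/5) = -56*72/5 = -4032/5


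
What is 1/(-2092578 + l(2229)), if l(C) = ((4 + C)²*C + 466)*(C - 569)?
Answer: 1/18449966061442 ≈ 5.4201e-14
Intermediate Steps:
l(C) = (-569 + C)*(466 + C*(4 + C)²) (l(C) = (C*(4 + C)² + 466)*(-569 + C) = (466 + C*(4 + C)²)*(-569 + C) = (-569 + C)*(466 + C*(4 + C)²))
1/(-2092578 + l(2229)) = 1/(-2092578 + (-265154 + 2229⁴ - 8638*2229 - 4536*2229² - 561*2229³)) = 1/(-2092578 + (-265154 + 24685405970481 - 19254102 - 4536*4968441 - 561*11074654989)) = 1/(-2092578 + (-265154 + 24685405970481 - 19254102 - 22536848376 - 6212881448829)) = 1/(-2092578 + 18449968154020) = 1/18449966061442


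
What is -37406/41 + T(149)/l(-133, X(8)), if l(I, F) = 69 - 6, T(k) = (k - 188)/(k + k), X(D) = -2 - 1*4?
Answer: -234087281/256578 ≈ -912.34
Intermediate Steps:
X(D) = -6 (X(D) = -2 - 4 = -6)
T(k) = (-188 + k)/(2*k) (T(k) = (-188 + k)/((2*k)) = (-188 + k)*(1/(2*k)) = (-188 + k)/(2*k))
l(I, F) = 63
-37406/41 + T(149)/l(-133, X(8)) = -37406/41 + ((½)*(-188 + 149)/149)/63 = -37406*1/41 + ((½)*(1/149)*(-39))*(1/63) = -37406/41 - 39/298*1/63 = -37406/41 - 13/6258 = -234087281/256578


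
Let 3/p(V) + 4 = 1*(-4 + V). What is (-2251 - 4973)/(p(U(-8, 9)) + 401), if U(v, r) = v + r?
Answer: -12642/701 ≈ -18.034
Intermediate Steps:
U(v, r) = r + v
p(V) = 3/(-8 + V) (p(V) = 3/(-4 + 1*(-4 + V)) = 3/(-4 + (-4 + V)) = 3/(-8 + V))
(-2251 - 4973)/(p(U(-8, 9)) + 401) = (-2251 - 4973)/(3/(-8 + (9 - 8)) + 401) = -7224/(3/(-8 + 1) + 401) = -7224/(3/(-7) + 401) = -7224/(3*(-⅐) + 401) = -7224/(-3/7 + 401) = -7224/2804/7 = -7224*7/2804 = -12642/701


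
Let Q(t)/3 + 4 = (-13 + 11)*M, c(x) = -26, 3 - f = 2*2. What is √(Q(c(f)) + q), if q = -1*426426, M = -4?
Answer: I*√426414 ≈ 653.0*I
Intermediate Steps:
f = -1 (f = 3 - 2*2 = 3 - 1*4 = 3 - 4 = -1)
q = -426426
Q(t) = 12 (Q(t) = -12 + 3*((-13 + 11)*(-4)) = -12 + 3*(-2*(-4)) = -12 + 3*8 = -12 + 24 = 12)
√(Q(c(f)) + q) = √(12 - 426426) = √(-426414) = I*√426414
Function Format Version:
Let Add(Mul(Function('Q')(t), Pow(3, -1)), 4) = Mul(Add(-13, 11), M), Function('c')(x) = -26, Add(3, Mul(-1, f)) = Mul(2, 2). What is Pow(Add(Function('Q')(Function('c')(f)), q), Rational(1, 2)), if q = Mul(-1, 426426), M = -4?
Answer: Mul(I, Pow(426414, Rational(1, 2))) ≈ Mul(653.00, I)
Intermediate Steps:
f = -1 (f = Add(3, Mul(-1, Mul(2, 2))) = Add(3, Mul(-1, 4)) = Add(3, -4) = -1)
q = -426426
Function('Q')(t) = 12 (Function('Q')(t) = Add(-12, Mul(3, Mul(Add(-13, 11), -4))) = Add(-12, Mul(3, Mul(-2, -4))) = Add(-12, Mul(3, 8)) = Add(-12, 24) = 12)
Pow(Add(Function('Q')(Function('c')(f)), q), Rational(1, 2)) = Pow(Add(12, -426426), Rational(1, 2)) = Pow(-426414, Rational(1, 2)) = Mul(I, Pow(426414, Rational(1, 2)))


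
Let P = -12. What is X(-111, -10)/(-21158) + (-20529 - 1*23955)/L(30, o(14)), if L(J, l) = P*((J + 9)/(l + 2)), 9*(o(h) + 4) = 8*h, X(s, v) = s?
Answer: 7372713325/7426458 ≈ 992.76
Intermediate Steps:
o(h) = -4 + 8*h/9 (o(h) = -4 + (8*h)/9 = -4 + 8*h/9)
L(J, l) = -12*(9 + J)/(2 + l) (L(J, l) = -12*(J + 9)/(l + 2) = -12*(9 + J)/(2 + l))
X(-111, -10)/(-21158) + (-20529 - 1*23955)/L(30, o(14)) = -111/(-21158) + (-20529 - 1*23955)/((12*(-9 - 1*30)/(2 + (-4 + (8/9)*14)))) = -111*(-1/21158) + (-20529 - 23955)/((12*(-9 - 30)/(2 + (-4 + 112/9)))) = 111/21158 - 44484/(12*(-39)/(2 + 76/9)) = 111/21158 - 44484/(12*(-39)/(94/9)) = 111/21158 - 44484/(12*(9/94)*(-39)) = 111/21158 - 44484/(-2106/47) = 111/21158 - 44484*(-47/2106) = 111/21158 + 348458/351 = 7372713325/7426458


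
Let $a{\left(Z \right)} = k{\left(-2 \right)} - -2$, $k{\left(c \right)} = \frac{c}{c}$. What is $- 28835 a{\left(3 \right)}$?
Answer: $-86505$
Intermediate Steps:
$k{\left(c \right)} = 1$
$a{\left(Z \right)} = 3$ ($a{\left(Z \right)} = 1 - -2 = 1 + 2 = 3$)
$- 28835 a{\left(3 \right)} = \left(-28835\right) 3 = -86505$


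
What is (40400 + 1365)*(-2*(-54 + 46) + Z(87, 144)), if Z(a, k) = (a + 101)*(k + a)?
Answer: 1814438660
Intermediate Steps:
Z(a, k) = (101 + a)*(a + k)
(40400 + 1365)*(-2*(-54 + 46) + Z(87, 144)) = (40400 + 1365)*(-2*(-54 + 46) + (87**2 + 101*87 + 101*144 + 87*144)) = 41765*(-2*(-8) + (7569 + 8787 + 14544 + 12528)) = 41765*(16 + 43428) = 41765*43444 = 1814438660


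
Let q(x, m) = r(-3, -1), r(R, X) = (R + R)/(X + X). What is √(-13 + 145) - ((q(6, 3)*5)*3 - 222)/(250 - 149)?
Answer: 177/101 + 2*√33 ≈ 13.242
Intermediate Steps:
r(R, X) = R/X (r(R, X) = (2*R)/((2*X)) = (2*R)*(1/(2*X)) = R/X)
q(x, m) = 3 (q(x, m) = -3/(-1) = -3*(-1) = 3)
√(-13 + 145) - ((q(6, 3)*5)*3 - 222)/(250 - 149) = √(-13 + 145) - ((3*5)*3 - 222)/(250 - 149) = √132 - (15*3 - 222)/101 = 2*√33 - (45 - 222)/101 = 2*√33 - (-177)/101 = 2*√33 - 1*(-177/101) = 2*√33 + 177/101 = 177/101 + 2*√33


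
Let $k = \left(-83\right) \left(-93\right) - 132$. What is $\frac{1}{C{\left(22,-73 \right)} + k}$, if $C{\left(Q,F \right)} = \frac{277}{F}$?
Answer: $\frac{73}{553574} \approx 0.00013187$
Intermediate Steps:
$k = 7587$ ($k = 7719 - 132 = 7587$)
$\frac{1}{C{\left(22,-73 \right)} + k} = \frac{1}{\frac{277}{-73} + 7587} = \frac{1}{277 \left(- \frac{1}{73}\right) + 7587} = \frac{1}{- \frac{277}{73} + 7587} = \frac{1}{\frac{553574}{73}} = \frac{73}{553574}$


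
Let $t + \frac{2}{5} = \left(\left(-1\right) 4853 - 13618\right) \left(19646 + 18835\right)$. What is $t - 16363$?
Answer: $- \frac{3553994572}{5} \approx -7.108 \cdot 10^{8}$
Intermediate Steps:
$t = - \frac{3553912757}{5}$ ($t = - \frac{2}{5} + \left(\left(-1\right) 4853 - 13618\right) \left(19646 + 18835\right) = - \frac{2}{5} + \left(-4853 - 13618\right) 38481 = - \frac{2}{5} - 710782551 = - \frac{3553912757}{5} \approx -7.1078 \cdot 10^{8}$)
$t - 16363 = - \frac{3553912757}{5} - 16363 = - \frac{3553994572}{5}$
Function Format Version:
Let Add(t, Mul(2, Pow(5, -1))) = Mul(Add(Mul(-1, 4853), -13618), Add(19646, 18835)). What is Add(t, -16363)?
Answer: Rational(-3553994572, 5) ≈ -7.1080e+8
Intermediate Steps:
t = Rational(-3553912757, 5) (t = Add(Rational(-2, 5), Mul(Add(Mul(-1, 4853), -13618), Add(19646, 18835))) = Add(Rational(-2, 5), Mul(Add(-4853, -13618), 38481)) = Add(Rational(-2, 5), Mul(-18471, 38481)) = Add(Rational(-2, 5), -710782551) = Rational(-3553912757, 5) ≈ -7.1078e+8)
Add(t, -16363) = Add(Rational(-3553912757, 5), -16363) = Rational(-3553994572, 5)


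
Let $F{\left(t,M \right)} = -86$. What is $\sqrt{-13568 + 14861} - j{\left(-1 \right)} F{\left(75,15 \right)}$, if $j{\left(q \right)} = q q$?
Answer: $86 + \sqrt{1293} \approx 121.96$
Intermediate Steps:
$j{\left(q \right)} = q^{2}$
$\sqrt{-13568 + 14861} - j{\left(-1 \right)} F{\left(75,15 \right)} = \sqrt{-13568 + 14861} - \left(-1\right)^{2} \left(-86\right) = \sqrt{1293} - 1 \left(-86\right) = \sqrt{1293} - -86 = \sqrt{1293} + 86 = 86 + \sqrt{1293}$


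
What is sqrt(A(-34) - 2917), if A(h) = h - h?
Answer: I*sqrt(2917) ≈ 54.009*I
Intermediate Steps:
A(h) = 0
sqrt(A(-34) - 2917) = sqrt(0 - 2917) = sqrt(-2917) = I*sqrt(2917)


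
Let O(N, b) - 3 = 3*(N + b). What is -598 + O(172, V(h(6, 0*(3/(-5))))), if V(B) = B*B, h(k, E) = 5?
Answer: -4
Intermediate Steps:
V(B) = B²
O(N, b) = 3 + 3*N + 3*b (O(N, b) = 3 + 3*(N + b) = 3 + (3*N + 3*b) = 3 + 3*N + 3*b)
-598 + O(172, V(h(6, 0*(3/(-5))))) = -598 + (3 + 3*172 + 3*5²) = -598 + (3 + 516 + 3*25) = -598 + (3 + 516 + 75) = -598 + 594 = -4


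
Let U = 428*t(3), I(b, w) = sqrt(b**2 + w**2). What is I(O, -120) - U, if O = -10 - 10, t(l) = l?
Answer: -1284 + 20*sqrt(37) ≈ -1162.3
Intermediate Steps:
O = -20
U = 1284 (U = 428*3 = 1284)
I(O, -120) - U = sqrt((-20)**2 + (-120)**2) - 1*1284 = sqrt(400 + 14400) - 1284 = sqrt(14800) - 1284 = 20*sqrt(37) - 1284 = -1284 + 20*sqrt(37)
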